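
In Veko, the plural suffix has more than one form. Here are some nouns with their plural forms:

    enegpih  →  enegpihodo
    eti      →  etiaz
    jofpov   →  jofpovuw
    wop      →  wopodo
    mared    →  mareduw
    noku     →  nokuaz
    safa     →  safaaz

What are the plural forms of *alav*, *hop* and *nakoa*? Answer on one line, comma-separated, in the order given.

alavuw, hopodo, nakoaaz

The pattern is voicing of the final sound: -odo when the stem ends in a voiceless consonant (*enegpih*, *wop*); -uw when the stem ends in a voiced consonant (*jofpov*, *mared*); -az when the stem ends in a vowel (*eti*, *noku*, *safa*).
The final sound of *alav* is /v/, which is a voiced consonant, so the suffix is -uw, giving *alavuw*.
Since the final sound of *hop* is /p/ (a voiceless consonant), it takes -odo, giving *hopodo*.
The final sound of *nakoa* is /a/, which is a vowel, so the suffix is -az, giving *nakoaaz*.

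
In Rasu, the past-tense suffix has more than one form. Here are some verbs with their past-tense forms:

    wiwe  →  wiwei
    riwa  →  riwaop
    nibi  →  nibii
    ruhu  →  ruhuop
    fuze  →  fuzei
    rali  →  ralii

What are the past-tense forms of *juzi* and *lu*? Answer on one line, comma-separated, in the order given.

juzii, luop

Looking at the last vowel of each stem: -i when the last vowel of the stem is a front vowel (*wiwe*, *nibi*, *fuze*, *rali*); -op when the last vowel of the stem is a back vowel (*riwa*, *ruhu*).
*juzi*: last vowel = /i/, a front vowel → -i → *juzii*.
*lu*: last vowel = /u/, a back vowel → -op → *luop*.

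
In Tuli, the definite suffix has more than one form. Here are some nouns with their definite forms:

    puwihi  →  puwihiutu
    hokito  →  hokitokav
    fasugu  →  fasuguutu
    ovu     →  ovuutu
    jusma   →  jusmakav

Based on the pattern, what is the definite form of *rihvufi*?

rihvufiutu

Looking at the last vowel of each stem: -utu when the last vowel of the stem is a high vowel (*puwihi*, *fasugu*, *ovu*); -kav when the last vowel of the stem is a non-high vowel (*hokito*, *jusma*).
*rihvufi*: last vowel = /i/, a high vowel → -utu → *rihvufiutu*.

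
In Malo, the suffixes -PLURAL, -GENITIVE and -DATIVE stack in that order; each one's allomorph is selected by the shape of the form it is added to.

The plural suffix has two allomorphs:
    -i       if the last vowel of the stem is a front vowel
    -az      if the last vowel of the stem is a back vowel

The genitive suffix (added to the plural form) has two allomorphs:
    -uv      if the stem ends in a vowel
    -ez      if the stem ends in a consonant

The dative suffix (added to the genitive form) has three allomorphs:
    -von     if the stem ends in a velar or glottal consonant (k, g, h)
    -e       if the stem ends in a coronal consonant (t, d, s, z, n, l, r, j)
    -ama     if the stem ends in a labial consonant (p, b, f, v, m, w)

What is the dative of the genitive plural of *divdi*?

*divdi* — last vowel /i/ (a front vowel) → -i → *divdii*.
The plural form *divdii*: final sound = /i/, a vowel → -uv → *divdiiuv*.
Since the final consonant of the genitive form *divdiiuv* is /v/ (labial), it takes -ama, giving *divdiiuvama*.

divdiiuvama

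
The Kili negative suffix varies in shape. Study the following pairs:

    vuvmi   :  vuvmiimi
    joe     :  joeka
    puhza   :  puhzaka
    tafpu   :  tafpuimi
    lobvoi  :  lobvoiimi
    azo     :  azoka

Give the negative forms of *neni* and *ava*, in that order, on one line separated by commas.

neniimi, avaka

The suffix is conditioned by the last vowel: -imi when the last vowel of the stem is a high vowel (*vuvmi*, *tafpu*, *lobvoi*); -ka when the last vowel of the stem is a non-high vowel (*joe*, *puhza*, *azo*).
The last vowel of *neni* is /i/, which is a high vowel, so the suffix is -imi, giving *neniimi*.
*ava* — last vowel /a/ (a non-high vowel) → -ka → *avaka*.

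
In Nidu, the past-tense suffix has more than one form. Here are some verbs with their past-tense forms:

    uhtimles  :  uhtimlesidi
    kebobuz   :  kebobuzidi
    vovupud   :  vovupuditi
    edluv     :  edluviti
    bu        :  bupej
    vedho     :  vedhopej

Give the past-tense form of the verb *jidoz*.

jidozidi

The pattern is sibilance of the final sound: -idi when the stem ends in a sibilant (*uhtimles*, *kebobuz*); -iti when the stem ends in a non-sibilant consonant (*vovupud*, *edluv*); -pej when the stem ends in a vowel (*bu*, *vedho*).
Since the final sound of *jidoz* is /z/ (a sibilant), it takes -idi, giving *jidozidi*.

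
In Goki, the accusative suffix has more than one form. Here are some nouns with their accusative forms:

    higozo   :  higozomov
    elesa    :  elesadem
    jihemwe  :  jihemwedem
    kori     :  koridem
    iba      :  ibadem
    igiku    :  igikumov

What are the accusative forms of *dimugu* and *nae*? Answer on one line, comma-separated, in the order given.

dimugumov, naedem

Looking at the last vowel of each stem: -mov when the last vowel of the stem is a rounded vowel (*higozo*, *igiku*); -dem when the last vowel of the stem is an unrounded vowel (*elesa*, *jihemwe*, *kori*, *iba*).
*dimugu*: last vowel = /u/, a rounded vowel → -mov → *dimugumov*.
*nae* — last vowel /e/ (an unrounded vowel) → -dem → *naedem*.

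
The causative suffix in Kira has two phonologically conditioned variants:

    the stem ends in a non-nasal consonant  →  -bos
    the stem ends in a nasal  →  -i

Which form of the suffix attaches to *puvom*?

The final consonant of *puvom* is /m/, which is a nasal, so the suffix is -i.

-i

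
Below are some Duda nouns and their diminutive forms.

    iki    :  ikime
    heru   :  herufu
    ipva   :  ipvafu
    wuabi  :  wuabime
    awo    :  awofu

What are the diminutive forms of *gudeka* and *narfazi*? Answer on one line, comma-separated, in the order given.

gudekafu, narfazime

The pattern is front/back vowel harmony: -me when the last vowel of the stem is a front vowel (*iki*, *wuabi*); -fu when the last vowel of the stem is a back vowel (*heru*, *ipva*, *awo*).
Since the last vowel of *gudeka* is /a/ (a back vowel), it takes -fu, giving *gudekafu*.
*narfazi*: last vowel = /i/, a front vowel → -me → *narfazime*.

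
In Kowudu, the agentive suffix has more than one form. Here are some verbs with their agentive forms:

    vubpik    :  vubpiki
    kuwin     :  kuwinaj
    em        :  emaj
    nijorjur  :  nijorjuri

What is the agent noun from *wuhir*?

wuhiri

The suffix is conditioned by the final consonant: -aj when the stem ends in a nasal (*kuwin*, *em*); -i when the stem ends in a non-nasal consonant (*vubpik*, *nijorjur*).
Since the final consonant of *wuhir* is /r/ (non-nasal), it takes -i, giving *wuhiri*.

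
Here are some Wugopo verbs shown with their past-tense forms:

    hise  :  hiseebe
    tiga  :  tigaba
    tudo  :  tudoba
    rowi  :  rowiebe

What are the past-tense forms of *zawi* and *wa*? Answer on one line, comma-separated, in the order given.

The alternation tracks the last vowel of the stem — -ebe when the last vowel of the stem is a front vowel (*hise*, *rowi*); -ba when the last vowel of the stem is a back vowel (*tiga*, *tudo*).
*zawi* — last vowel /i/ (a front vowel) → -ebe → *zawiebe*.
*wa*: last vowel = /a/, a back vowel → -ba → *waba*.

zawiebe, waba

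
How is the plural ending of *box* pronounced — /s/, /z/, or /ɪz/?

/ɪz/

The stem *box* ends in a sibilant (/s, z, ʃ, ʒ, tʃ, dʒ/).
The plural suffix surfaces as /ɪz/ after sibilants, /s/ after other voiceless consonants, and /z/ after other voiced sounds.
So the plural -s on *box* is pronounced /ɪz/.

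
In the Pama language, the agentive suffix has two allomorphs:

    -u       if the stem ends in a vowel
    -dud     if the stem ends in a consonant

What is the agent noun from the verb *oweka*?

The final sound of *oweka* is /a/, which is a vowel, so the suffix is -u, giving *owekau*.

owekau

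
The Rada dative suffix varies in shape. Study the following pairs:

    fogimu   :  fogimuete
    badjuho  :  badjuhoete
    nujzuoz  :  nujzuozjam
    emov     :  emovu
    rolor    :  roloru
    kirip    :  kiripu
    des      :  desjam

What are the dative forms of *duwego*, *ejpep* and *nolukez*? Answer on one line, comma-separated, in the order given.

duwegoete, ejpepu, nolukezjam

The pattern is sibilance of the final sound: -jam when the stem ends in a sibilant (*nujzuoz*, *des*); -u when the stem ends in a non-sibilant consonant (*emov*, *rolor*, *kirip*); -ete when the stem ends in a vowel (*fogimu*, *badjuho*).
*duwego* — final sound /o/ (a vowel) → -ete → *duwegoete*.
Since the final sound of *ejpep* is /p/ (a non-sibilant consonant), it takes -u, giving *ejpepu*.
The final sound of *nolukez* is /z/, which is a sibilant, so the suffix is -jam, giving *nolukezjam*.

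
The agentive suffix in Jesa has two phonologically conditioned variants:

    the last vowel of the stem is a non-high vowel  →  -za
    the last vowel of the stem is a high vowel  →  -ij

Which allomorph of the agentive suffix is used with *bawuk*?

-ij

Since the last vowel of *bawuk* is /u/ (a high vowel), it takes -ij.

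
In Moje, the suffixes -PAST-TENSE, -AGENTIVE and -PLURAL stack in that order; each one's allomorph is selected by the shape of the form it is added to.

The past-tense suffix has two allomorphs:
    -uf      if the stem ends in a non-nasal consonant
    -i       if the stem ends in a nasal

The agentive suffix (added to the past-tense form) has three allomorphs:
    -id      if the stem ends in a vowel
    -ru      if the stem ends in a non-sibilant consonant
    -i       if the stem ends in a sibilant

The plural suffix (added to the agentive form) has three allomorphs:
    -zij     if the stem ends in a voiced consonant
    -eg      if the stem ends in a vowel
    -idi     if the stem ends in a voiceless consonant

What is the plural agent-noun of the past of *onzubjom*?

onzubjomiidzij

*onzubjom*: final consonant = /m/, a nasal → -i → *onzubjomi*.
The past-tense form *onzubjomi* — final sound /i/ (a vowel) → -id → *onzubjomiid*.
Since the final sound of the agentive form *onzubjomiid* is /d/ (a voiced consonant), it takes -zij, giving *onzubjomiidzij*.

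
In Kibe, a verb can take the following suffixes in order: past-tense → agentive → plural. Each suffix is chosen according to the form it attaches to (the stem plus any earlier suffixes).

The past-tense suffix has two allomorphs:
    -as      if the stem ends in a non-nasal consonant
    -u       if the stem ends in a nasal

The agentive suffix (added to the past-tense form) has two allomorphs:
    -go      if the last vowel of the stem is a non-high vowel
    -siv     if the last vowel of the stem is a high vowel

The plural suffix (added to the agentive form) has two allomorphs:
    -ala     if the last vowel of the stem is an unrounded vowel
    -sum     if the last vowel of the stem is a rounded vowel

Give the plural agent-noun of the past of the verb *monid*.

Since the final consonant of *monid* is /d/ (non-nasal), it takes -as, giving *monidas*.
The last vowel of the past-tense form *monidas* is /a/, which is a non-high vowel, so the agentive suffix is -go, giving *monidasgo*.
The agentive form *monidasgo*: last vowel = /o/, a rounded vowel → -sum → *monidasgosum*.

monidasgosum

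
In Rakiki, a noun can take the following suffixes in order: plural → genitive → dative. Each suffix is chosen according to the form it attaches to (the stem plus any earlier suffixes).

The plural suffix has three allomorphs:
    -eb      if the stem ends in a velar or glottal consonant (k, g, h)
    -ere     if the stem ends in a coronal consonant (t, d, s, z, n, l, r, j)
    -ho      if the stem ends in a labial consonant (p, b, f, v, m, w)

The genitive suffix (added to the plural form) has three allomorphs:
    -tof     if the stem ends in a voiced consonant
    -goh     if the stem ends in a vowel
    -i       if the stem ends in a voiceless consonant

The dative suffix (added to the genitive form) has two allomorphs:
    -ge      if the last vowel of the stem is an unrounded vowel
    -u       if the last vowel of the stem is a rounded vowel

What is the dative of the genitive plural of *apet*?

*apet* — final consonant /t/ (coronal) → -ere → *apetere*.
The final sound of the plural form *apetere* is /e/, which is a vowel, so the genitive suffix is -goh, giving *apeteregoh*.
Since the last vowel of the genitive form *apeteregoh* is /o/ (a rounded vowel), it takes -u, giving *apeteregohu*.

apeteregohu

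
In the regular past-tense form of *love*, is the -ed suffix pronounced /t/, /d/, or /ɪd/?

The stem *love* ends in a voiced sound other than /d/.
The -ed suffix is realized as /ɪd/ after /t, d/; as /t/ after other voiceless consonants; and as /d/ after other voiced sounds.
So -ed on *love* is pronounced /d/.

/d/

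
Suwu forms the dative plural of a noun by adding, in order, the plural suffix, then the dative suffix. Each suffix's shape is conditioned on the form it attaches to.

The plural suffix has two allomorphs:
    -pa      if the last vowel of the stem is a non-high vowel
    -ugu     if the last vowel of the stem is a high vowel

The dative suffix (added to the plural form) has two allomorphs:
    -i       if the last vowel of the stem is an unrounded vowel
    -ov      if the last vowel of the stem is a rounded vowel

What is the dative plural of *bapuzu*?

bapuzuuguov

*bapuzu*: last vowel = /u/, a high vowel → -ugu → *bapuzuugu*.
Since the last vowel of the plural form *bapuzuugu* is /u/ (a rounded vowel), it takes -ov, giving *bapuzuuguov*.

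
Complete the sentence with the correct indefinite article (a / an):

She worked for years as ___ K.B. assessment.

The indefinite article is chosen by the initial *sound* of the following word, not its spelling.
The initialism *K.B.* is read letter by letter; the first letter, K, is pronounced /keɪ/, which begins with a consonant sound.
So the article is *a*: She worked for years as a K.B. assessment.

a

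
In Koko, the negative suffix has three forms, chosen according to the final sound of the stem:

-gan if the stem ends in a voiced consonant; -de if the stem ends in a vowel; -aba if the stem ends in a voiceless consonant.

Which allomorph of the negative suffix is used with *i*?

*i* — final sound /i/ (a vowel) → -de.

-de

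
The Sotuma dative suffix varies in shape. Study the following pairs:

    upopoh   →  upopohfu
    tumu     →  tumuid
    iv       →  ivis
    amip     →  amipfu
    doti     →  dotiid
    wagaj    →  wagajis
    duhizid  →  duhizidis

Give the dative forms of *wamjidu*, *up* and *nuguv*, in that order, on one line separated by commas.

wamjiduid, upfu, nuguvis

The pattern is voicing of the final sound: -fu when the stem ends in a voiceless consonant (*upopoh*, *amip*); -is when the stem ends in a voiced consonant (*iv*, *wagaj*, *duhizid*); -id when the stem ends in a vowel (*tumu*, *doti*).
*wamjidu* — final sound /u/ (a vowel) → -id → *wamjiduid*.
The final sound of *up* is /p/, which is a voiceless consonant, so the suffix is -fu, giving *upfu*.
*nuguv* — final sound /v/ (a voiced consonant) → -is → *nuguvis*.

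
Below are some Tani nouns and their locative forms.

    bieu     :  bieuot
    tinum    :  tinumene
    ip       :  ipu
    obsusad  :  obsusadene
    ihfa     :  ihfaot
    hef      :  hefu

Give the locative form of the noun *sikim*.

Looking at the final sound of each stem: -u when the stem ends in a voiceless consonant (*ip*, *hef*); -ene when the stem ends in a voiced consonant (*tinum*, *obsusad*); -ot when the stem ends in a vowel (*bieu*, *ihfa*).
The final sound of *sikim* is /m/, which is a voiced consonant, so the suffix is -ene, giving *sikimene*.

sikimene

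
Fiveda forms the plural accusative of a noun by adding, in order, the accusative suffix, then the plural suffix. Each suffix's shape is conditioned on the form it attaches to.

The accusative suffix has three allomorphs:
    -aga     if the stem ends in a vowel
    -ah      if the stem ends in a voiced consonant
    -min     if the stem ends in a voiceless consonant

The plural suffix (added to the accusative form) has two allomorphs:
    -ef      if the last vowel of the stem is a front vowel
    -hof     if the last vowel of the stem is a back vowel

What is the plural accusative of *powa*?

*powa* — final sound /a/ (a vowel) → -aga → *powaaga*.
Since the last vowel of the accusative form *powaaga* is /a/ (a back vowel), it takes -hof, giving *powaagahof*.

powaagahof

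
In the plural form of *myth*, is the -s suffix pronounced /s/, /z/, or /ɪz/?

The stem *myth* ends in a voiceless non-sibilant consonant.
The plural suffix surfaces as /ɪz/ after sibilants, /s/ after other voiceless consonants, and /z/ after other voiced sounds.
So the plural -s on *myth* is pronounced /s/.

/s/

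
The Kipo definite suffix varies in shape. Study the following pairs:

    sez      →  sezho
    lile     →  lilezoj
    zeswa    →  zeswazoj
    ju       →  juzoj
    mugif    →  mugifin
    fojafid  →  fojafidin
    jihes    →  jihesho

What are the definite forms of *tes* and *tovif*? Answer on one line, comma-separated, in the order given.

The pattern is sibilance of the final sound: -ho when the stem ends in a sibilant (*sez*, *jihes*); -in when the stem ends in a non-sibilant consonant (*mugif*, *fojafid*); -zoj when the stem ends in a vowel (*lile*, *zeswa*, *ju*).
*tes*: final sound = /s/, a sibilant → -ho → *tesho*.
*tovif*: final sound = /f/, a non-sibilant consonant → -in → *tovifin*.

tesho, tovifin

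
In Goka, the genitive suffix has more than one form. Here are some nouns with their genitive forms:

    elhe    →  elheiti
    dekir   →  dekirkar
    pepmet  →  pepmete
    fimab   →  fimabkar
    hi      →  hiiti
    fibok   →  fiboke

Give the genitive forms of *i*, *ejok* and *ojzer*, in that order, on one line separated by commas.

iiti, ejoke, ojzerkar

The suffix is conditioned by the final sound: -e when the stem ends in a voiceless consonant (*pepmet*, *fibok*); -kar when the stem ends in a voiced consonant (*dekir*, *fimab*); -iti when the stem ends in a vowel (*elhe*, *hi*).
Since the final sound of *i* is /i/ (a vowel), it takes -iti, giving *iiti*.
The final sound of *ejok* is /k/, which is a voiceless consonant, so the suffix is -e, giving *ejoke*.
Since the final sound of *ojzer* is /r/ (a voiced consonant), it takes -kar, giving *ojzerkar*.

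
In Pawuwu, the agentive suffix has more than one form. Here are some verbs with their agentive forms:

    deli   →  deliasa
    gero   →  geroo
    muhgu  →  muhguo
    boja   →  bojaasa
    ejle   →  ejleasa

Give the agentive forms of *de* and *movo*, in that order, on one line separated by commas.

The suffix is conditioned by the last vowel: -o when the last vowel of the stem is a rounded vowel (*gero*, *muhgu*); -asa when the last vowel of the stem is an unrounded vowel (*deli*, *boja*, *ejle*).
The last vowel of *de* is /e/, which is an unrounded vowel, so the suffix is -asa, giving *deasa*.
The last vowel of *movo* is /o/, which is a rounded vowel, so the suffix is -o, giving *movoo*.

deasa, movoo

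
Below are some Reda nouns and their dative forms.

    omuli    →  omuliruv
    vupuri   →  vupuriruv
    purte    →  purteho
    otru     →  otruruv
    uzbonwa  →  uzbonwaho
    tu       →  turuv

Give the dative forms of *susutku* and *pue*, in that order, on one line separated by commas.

susutkuruv, pueho

Looking at the last vowel of each stem: -ruv when the last vowel of the stem is a high vowel (*omuli*, *vupuri*, *otru*, *tu*); -ho when the last vowel of the stem is a non-high vowel (*purte*, *uzbonwa*).
*susutku* — last vowel /u/ (a high vowel) → -ruv → *susutkuruv*.
*pue*: last vowel = /e/, a non-high vowel → -ho → *pueho*.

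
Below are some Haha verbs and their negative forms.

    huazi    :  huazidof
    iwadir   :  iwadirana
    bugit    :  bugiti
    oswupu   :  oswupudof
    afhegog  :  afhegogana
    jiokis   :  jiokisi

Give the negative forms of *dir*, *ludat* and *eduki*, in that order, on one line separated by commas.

dirana, ludati, edukidof

The suffix is conditioned by the final sound: -i when the stem ends in a voiceless consonant (*bugit*, *jiokis*); -ana when the stem ends in a voiced consonant (*iwadir*, *afhegog*); -dof when the stem ends in a vowel (*huazi*, *oswupu*).
*dir* — final sound /r/ (a voiced consonant) → -ana → *dirana*.
The final sound of *ludat* is /t/, which is a voiceless consonant, so the suffix is -i, giving *ludati*.
Since the final sound of *eduki* is /i/ (a vowel), it takes -dof, giving *edukidof*.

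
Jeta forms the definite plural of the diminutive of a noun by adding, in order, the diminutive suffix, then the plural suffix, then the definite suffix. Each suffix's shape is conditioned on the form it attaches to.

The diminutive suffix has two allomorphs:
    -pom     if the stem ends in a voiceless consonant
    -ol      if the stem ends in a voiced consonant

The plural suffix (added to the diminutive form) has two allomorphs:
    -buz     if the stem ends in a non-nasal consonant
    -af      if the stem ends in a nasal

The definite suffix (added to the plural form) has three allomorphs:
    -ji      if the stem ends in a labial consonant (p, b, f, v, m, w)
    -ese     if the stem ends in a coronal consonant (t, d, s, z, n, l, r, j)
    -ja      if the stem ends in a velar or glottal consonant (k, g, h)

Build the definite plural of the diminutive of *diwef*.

*diwef* — final consonant /f/ (voiceless) → -pom → *diwefpom*.
The diminutive form *diwefpom* — final consonant /m/ (a nasal) → -af → *diwefpomaf*.
The final consonant of the plural form *diwefpomaf* is /f/, which is labial, so the definite suffix is -ji, giving *diwefpomafji*.

diwefpomafji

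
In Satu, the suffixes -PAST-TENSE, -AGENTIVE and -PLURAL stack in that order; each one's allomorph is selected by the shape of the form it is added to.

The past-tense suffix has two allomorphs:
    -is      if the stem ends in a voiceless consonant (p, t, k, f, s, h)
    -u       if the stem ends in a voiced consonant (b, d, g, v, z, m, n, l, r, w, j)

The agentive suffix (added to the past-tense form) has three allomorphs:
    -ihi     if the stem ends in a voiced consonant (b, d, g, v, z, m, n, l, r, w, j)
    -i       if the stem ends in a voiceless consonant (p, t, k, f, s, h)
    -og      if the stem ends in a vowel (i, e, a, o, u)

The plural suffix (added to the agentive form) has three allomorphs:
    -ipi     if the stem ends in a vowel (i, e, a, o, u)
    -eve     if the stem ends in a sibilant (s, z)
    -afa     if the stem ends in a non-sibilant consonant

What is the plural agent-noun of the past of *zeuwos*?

zeuwosisiipi

*zeuwos* — final consonant /s/ (voiceless) → -is → *zeuwosis*.
The past-tense form *zeuwosis* — final sound /s/ (a voiceless consonant) → -i → *zeuwosisi*.
The agentive form *zeuwosisi* — final sound /i/ (a vowel) → -ipi → *zeuwosisiipi*.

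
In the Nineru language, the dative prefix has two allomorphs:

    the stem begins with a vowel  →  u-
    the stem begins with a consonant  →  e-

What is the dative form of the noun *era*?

uera

The first sound of *era* is /e/, which is a vowel, so the prefix is u-, giving *uera*.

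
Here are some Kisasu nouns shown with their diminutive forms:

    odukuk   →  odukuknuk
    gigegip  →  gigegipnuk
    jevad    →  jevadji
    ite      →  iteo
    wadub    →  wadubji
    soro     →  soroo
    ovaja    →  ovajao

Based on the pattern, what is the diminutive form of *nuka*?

Looking at the final sound of each stem: -nuk when the stem ends in a voiceless consonant (*odukuk*, *gigegip*); -ji when the stem ends in a voiced consonant (*jevad*, *wadub*); -o when the stem ends in a vowel (*ite*, *soro*, *ovaja*).
*nuka* — final sound /a/ (a vowel) → -o → *nukao*.

nukao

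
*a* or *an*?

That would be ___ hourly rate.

The indefinite article is chosen by the initial *sound* of the following word, not its spelling.
*hourly* begins with the sound /aʊ/ (silent h) — a vowel sound.
So the article is *an*: That would be an hourly rate.

an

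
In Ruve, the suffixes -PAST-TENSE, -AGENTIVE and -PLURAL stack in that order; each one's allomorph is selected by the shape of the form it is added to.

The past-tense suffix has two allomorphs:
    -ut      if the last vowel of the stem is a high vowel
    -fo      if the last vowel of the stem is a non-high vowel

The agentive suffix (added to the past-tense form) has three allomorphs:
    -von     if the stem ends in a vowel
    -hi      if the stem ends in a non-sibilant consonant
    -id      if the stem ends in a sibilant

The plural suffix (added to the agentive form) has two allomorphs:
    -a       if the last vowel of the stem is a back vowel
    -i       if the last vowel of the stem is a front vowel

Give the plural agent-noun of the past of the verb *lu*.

The last vowel of *lu* is /u/, which is a high vowel, so the past-tense suffix is -ut, giving *luut*.
The past-tense form *luut* — final sound /t/ (a non-sibilant consonant) → -hi → *luuthi*.
The last vowel of the agentive form *luuthi* is /i/, which is a front vowel, so the plural suffix is -i, giving *luuthii*.

luuthii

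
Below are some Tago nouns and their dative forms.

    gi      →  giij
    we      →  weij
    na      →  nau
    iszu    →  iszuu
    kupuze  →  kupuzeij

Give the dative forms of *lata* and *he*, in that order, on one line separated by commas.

latau, heij

The pattern is front/back vowel harmony: -ij when the last vowel of the stem is a front vowel (*gi*, *we*, *kupuze*); -u when the last vowel of the stem is a back vowel (*na*, *iszu*).
Since the last vowel of *lata* is /a/ (a back vowel), it takes -u, giving *latau*.
*he* — last vowel /e/ (a front vowel) → -ij → *heij*.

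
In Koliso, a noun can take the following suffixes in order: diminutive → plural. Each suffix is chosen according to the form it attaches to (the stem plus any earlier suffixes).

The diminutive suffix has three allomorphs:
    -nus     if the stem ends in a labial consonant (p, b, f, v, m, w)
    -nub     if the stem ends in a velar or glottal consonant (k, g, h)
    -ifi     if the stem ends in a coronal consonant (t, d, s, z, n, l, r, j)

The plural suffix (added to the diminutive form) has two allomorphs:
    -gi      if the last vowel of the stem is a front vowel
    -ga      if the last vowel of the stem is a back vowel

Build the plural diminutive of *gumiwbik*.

Since the final consonant of *gumiwbik* is /k/ (velar/glottal), it takes -nub, giving *gumiwbiknub*.
The diminutive form *gumiwbiknub* — last vowel /u/ (a back vowel) → -ga → *gumiwbiknubga*.

gumiwbiknubga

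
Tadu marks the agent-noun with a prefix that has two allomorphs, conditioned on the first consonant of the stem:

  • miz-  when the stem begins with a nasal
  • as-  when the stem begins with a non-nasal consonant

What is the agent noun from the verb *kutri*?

Since the first consonant of *kutri* is /k/ (non-nasal), it takes as-, giving *askutri*.

askutri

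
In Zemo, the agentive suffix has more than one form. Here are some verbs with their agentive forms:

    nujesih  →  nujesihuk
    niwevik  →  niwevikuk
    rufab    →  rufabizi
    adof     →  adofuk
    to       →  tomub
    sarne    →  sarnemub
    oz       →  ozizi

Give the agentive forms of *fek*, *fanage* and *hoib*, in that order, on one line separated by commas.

The suffix is conditioned by the final sound: -uk when the stem ends in a voiceless consonant (*nujesih*, *niwevik*, *adof*); -izi when the stem ends in a voiced consonant (*rufab*, *oz*); -mub when the stem ends in a vowel (*to*, *sarne*).
The final sound of *fek* is /k/, which is a voiceless consonant, so the suffix is -uk, giving *fekuk*.
*fanage* — final sound /e/ (a vowel) → -mub → *fanagemub*.
The final sound of *hoib* is /b/, which is a voiced consonant, so the suffix is -izi, giving *hoibizi*.

fekuk, fanagemub, hoibizi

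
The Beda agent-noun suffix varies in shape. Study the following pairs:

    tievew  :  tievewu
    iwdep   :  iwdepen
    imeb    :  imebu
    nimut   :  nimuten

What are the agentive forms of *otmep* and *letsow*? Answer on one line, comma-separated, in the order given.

otmepen, letsowu

Looking at the final consonant of each stem: -en when the stem ends in a voiceless consonant (*iwdep*, *nimut*); -u when the stem ends in a voiced consonant (*tievew*, *imeb*).
Since the final consonant of *otmep* is /p/ (voiceless), it takes -en, giving *otmepen*.
Since the final consonant of *letsow* is /w/ (voiced), it takes -u, giving *letsowu*.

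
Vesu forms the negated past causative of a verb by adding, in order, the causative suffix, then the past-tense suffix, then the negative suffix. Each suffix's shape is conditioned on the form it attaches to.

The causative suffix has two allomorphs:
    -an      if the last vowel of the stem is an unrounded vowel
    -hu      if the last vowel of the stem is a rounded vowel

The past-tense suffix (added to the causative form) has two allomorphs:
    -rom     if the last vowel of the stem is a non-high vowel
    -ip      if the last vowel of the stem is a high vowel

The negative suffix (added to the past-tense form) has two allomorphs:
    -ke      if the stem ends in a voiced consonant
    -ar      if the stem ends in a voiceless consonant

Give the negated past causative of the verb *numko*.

numkohuipar

*numko*: last vowel = /o/, a rounded vowel → -hu → *numkohu*.
The last vowel of the causative form *numkohu* is /u/, which is a high vowel, so the past-tense suffix is -ip, giving *numkohuip*.
Since the final consonant of the past-tense form *numkohuip* is /p/ (voiceless), it takes -ar, giving *numkohuipar*.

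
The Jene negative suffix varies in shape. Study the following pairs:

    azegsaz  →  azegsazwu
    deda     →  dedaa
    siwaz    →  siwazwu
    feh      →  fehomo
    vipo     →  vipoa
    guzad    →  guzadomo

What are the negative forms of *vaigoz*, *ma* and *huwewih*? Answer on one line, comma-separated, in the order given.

The suffix is conditioned by the final sound: -wu when the stem ends in a sibilant (*azegsaz*, *siwaz*); -omo when the stem ends in a non-sibilant consonant (*feh*, *guzad*); -a when the stem ends in a vowel (*deda*, *vipo*).
Since the final sound of *vaigoz* is /z/ (a sibilant), it takes -wu, giving *vaigozwu*.
*ma*: final sound = /a/, a vowel → -a → *maa*.
The final sound of *huwewih* is /h/, which is a non-sibilant consonant, so the suffix is -omo, giving *huwewihomo*.

vaigozwu, maa, huwewihomo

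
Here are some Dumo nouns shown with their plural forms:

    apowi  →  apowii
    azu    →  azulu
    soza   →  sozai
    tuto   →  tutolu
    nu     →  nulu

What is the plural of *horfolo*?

The pattern is rounding harmony: -lu when the last vowel of the stem is a rounded vowel (*azu*, *tuto*, *nu*); -i when the last vowel of the stem is an unrounded vowel (*apowi*, *soza*).
Since the last vowel of *horfolo* is /o/ (a rounded vowel), it takes -lu, giving *horfololu*.

horfololu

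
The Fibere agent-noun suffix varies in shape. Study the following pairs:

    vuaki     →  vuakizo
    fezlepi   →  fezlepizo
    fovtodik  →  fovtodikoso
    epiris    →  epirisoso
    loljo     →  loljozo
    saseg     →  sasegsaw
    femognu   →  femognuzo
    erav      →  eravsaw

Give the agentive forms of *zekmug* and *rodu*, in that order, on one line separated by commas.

The suffix is conditioned by the final sound: -oso when the stem ends in a voiceless consonant (*fovtodik*, *epiris*); -saw when the stem ends in a voiced consonant (*saseg*, *erav*); -zo when the stem ends in a vowel (*vuaki*, *fezlepi*, *loljo*, *femognu*).
*zekmug* — final sound /g/ (a voiced consonant) → -saw → *zekmugsaw*.
Since the final sound of *rodu* is /u/ (a vowel), it takes -zo, giving *roduzo*.

zekmugsaw, roduzo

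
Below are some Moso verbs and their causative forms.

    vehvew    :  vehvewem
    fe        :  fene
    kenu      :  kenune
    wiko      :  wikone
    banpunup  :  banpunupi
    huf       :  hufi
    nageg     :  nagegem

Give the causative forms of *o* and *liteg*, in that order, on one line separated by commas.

The suffix is conditioned by the final sound: -i when the stem ends in a voiceless consonant (*banpunup*, *huf*); -em when the stem ends in a voiced consonant (*vehvew*, *nageg*); -ne when the stem ends in a vowel (*fe*, *kenu*, *wiko*).
The final sound of *o* is /o/, which is a vowel, so the suffix is -ne, giving *one*.
*liteg* — final sound /g/ (a voiced consonant) → -em → *litegem*.

one, litegem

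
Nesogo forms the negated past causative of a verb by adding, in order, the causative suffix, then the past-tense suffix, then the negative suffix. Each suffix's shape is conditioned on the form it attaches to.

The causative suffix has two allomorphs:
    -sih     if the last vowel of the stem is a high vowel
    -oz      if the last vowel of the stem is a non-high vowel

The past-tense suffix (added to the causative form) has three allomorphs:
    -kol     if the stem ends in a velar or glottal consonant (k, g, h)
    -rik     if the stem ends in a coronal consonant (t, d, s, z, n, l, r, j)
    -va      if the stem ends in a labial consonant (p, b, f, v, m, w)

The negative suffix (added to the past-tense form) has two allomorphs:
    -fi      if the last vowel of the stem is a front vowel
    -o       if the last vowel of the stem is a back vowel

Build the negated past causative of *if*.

ifsihkolo

*if*: last vowel = /i/, a high vowel → -sih → *ifsih*.
Since the final consonant of the causative form *ifsih* is /h/ (velar/glottal), it takes -kol, giving *ifsihkol*.
The past-tense form *ifsihkol* — last vowel /o/ (a back vowel) → -o → *ifsihkolo*.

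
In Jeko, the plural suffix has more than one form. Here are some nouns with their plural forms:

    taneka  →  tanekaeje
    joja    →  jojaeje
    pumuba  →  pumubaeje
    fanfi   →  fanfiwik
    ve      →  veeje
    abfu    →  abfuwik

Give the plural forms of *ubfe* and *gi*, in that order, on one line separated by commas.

ubfeeje, giwik

Looking at the last vowel of each stem: -wik when the last vowel of the stem is a high vowel (*fanfi*, *abfu*); -eje when the last vowel of the stem is a non-high vowel (*taneka*, *joja*, *pumuba*, *ve*).
Since the last vowel of *ubfe* is /e/ (a non-high vowel), it takes -eje, giving *ubfeeje*.
*gi* — last vowel /i/ (a high vowel) → -wik → *giwik*.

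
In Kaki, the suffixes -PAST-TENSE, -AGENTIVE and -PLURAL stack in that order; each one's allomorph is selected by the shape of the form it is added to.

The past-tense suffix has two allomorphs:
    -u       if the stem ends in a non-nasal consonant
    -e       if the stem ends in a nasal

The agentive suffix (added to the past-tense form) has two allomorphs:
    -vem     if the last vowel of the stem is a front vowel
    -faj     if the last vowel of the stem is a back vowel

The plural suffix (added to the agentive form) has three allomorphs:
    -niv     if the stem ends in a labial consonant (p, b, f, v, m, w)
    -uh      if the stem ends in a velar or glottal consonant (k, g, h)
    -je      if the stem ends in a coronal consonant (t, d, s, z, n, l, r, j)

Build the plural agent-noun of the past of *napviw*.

napviwufajje

The final consonant of *napviw* is /w/, which is non-nasal, so the past-tense suffix is -u, giving *napviwu*.
Since the last vowel of the past-tense form *napviwu* is /u/ (a back vowel), it takes -faj, giving *napviwufaj*.
The agentive form *napviwufaj*: final consonant = /j/, coronal → -je → *napviwufajje*.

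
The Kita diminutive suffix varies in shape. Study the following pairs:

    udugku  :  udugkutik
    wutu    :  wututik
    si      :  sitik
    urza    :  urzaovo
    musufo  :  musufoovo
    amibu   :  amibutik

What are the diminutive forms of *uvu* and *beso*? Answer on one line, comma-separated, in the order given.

The pattern is height harmony: -tik when the last vowel of the stem is a high vowel (*udugku*, *wutu*, *si*, *amibu*); -ovo when the last vowel of the stem is a non-high vowel (*urza*, *musufo*).
The last vowel of *uvu* is /u/, which is a high vowel, so the suffix is -tik, giving *uvutik*.
*beso*: last vowel = /o/, a non-high vowel → -ovo → *besoovo*.

uvutik, besoovo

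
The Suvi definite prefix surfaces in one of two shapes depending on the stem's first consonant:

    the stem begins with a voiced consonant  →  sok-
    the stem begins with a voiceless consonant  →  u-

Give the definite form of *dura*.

*dura*: first consonant = /d/, voiced → sok- → *sokdura*.

sokdura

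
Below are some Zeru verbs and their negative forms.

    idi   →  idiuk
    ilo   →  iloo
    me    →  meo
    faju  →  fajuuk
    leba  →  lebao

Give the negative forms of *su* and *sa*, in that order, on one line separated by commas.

suuk, sao

The suffix is conditioned by the last vowel: -uk when the last vowel of the stem is a high vowel (*idi*, *faju*); -o when the last vowel of the stem is a non-high vowel (*ilo*, *me*, *leba*).
The last vowel of *su* is /u/, which is a high vowel, so the suffix is -uk, giving *suuk*.
*sa*: last vowel = /a/, a non-high vowel → -o → *sao*.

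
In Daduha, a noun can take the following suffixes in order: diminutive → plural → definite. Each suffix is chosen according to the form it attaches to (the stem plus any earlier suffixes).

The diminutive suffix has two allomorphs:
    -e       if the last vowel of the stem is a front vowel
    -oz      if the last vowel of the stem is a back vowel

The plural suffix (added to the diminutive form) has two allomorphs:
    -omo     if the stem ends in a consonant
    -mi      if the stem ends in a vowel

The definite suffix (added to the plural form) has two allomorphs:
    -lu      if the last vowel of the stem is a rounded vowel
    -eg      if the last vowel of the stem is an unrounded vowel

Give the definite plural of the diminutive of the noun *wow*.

wowozomolu

Since the last vowel of *wow* is /o/ (a back vowel), it takes -oz, giving *wowoz*.
The diminutive form *wowoz*: final sound = /z/, a consonant → -omo → *wowozomo*.
The plural form *wowozomo* — last vowel /o/ (a rounded vowel) → -lu → *wowozomolu*.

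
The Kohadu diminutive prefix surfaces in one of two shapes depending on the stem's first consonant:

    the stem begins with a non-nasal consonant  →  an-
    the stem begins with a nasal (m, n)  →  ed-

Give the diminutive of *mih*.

*mih* — first consonant /m/ (a nasal) → ed- → *edmih*.

edmih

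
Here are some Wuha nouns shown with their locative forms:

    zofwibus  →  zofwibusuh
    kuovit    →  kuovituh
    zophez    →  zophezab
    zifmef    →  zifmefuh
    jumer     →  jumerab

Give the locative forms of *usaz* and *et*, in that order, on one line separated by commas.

The pattern is voicing of the final consonant: -uh when the stem ends in a voiceless consonant (*zofwibus*, *kuovit*, *zifmef*); -ab when the stem ends in a voiced consonant (*zophez*, *jumer*).
*usaz* — final consonant /z/ (voiced) → -ab → *usazab*.
The final consonant of *et* is /t/, which is voiceless, so the suffix is -uh, giving *etuh*.

usazab, etuh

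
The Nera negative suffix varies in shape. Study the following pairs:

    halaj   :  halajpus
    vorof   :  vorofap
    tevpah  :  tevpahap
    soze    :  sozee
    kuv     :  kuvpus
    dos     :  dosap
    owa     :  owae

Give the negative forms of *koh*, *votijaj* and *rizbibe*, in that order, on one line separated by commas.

The pattern is voicing of the final sound: -ap when the stem ends in a voiceless consonant (*vorof*, *tevpah*, *dos*); -pus when the stem ends in a voiced consonant (*halaj*, *kuv*); -e when the stem ends in a vowel (*soze*, *owa*).
Since the final sound of *koh* is /h/ (a voiceless consonant), it takes -ap, giving *kohap*.
*votijaj* — final sound /j/ (a voiced consonant) → -pus → *votijajpus*.
Since the final sound of *rizbibe* is /e/ (a vowel), it takes -e, giving *rizbibee*.

kohap, votijajpus, rizbibee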